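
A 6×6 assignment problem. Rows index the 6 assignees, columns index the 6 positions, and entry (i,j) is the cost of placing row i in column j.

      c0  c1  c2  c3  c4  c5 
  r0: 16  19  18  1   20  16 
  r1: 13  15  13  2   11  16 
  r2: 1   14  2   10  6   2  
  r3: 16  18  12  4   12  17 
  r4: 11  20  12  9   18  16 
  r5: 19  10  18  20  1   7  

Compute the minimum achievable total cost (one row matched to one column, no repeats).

Minimum assignment cost: 42

optimal assignment: row0→col3 (cost 1), row1→col1 (cost 15), row2→col5 (cost 2), row3→col2 (cost 12), row4→col0 (cost 11), row5→col4 (cost 1)
total = 1 + 15 + 2 + 12 + 11 + 1 = 42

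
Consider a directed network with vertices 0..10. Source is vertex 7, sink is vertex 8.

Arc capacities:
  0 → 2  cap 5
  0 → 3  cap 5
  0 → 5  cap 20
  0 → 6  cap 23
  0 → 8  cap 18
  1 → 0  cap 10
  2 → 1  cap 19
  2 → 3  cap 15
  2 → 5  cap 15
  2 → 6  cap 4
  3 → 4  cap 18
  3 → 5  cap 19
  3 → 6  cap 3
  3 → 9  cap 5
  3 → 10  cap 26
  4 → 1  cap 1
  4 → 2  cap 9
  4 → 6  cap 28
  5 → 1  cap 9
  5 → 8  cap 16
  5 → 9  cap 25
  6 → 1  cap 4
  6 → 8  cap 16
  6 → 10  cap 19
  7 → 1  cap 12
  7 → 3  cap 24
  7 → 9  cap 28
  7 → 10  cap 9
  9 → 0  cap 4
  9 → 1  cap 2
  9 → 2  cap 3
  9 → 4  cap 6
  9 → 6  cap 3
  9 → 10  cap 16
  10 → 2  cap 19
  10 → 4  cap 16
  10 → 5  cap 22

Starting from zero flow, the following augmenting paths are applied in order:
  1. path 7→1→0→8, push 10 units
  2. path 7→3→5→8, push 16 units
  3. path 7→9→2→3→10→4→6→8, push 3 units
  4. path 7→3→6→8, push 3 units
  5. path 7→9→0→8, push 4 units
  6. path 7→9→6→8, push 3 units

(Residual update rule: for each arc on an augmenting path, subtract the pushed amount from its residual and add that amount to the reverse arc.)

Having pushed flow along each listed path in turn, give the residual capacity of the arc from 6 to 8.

after path 1 (7→1→0→8, push 10): res(6,8)=16
after path 2 (7→3→5→8, push 16): res(6,8)=16
after path 3 (7→9→2→3→10→4→6→8, push 3): res(6,8)=13
after path 4 (7→3→6→8, push 3): res(6,8)=10
after path 5 (7→9→0→8, push 4): res(6,8)=10
after path 6 (7→9→6→8, push 3): res(6,8)=7

Residual capacity of (6,8): 7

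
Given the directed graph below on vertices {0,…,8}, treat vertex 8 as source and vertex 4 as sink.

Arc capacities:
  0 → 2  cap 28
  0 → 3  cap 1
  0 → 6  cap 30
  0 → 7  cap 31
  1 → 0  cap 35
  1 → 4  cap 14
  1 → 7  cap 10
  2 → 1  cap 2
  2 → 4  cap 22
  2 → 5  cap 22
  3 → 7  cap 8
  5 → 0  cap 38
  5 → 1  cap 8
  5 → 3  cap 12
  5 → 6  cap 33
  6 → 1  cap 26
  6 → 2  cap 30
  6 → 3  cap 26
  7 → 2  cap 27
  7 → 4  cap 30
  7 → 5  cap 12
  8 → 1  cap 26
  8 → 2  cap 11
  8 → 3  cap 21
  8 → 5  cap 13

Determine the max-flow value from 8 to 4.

augment #1: 8→1→4 bottleneck 14, total now 14
augment #2: 8→2→4 bottleneck 11, total now 25
augment #3: 8→1→7→4 bottleneck 10, total now 35
augment #4: 8→3→7→4 bottleneck 8, total now 43
augment #5: 8→1→0→2→4 bottleneck 2, total now 45
augment #6: 8→5→0→2→4 bottleneck 9, total now 54
augment #7: 8→5→0→7→4 bottleneck 4, total now 58

Maximum flow value: 58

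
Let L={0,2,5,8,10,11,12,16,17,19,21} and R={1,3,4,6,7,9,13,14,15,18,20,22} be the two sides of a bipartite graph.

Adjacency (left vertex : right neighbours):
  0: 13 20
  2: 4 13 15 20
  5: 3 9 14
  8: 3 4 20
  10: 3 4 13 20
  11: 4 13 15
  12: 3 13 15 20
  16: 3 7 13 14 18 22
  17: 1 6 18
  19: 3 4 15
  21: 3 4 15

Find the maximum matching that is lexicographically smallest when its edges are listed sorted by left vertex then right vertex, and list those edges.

|M| = 8 (so the lex-smallest maximum matching has 8 edges)
process left vertices in ascending order; for each, take the smallest-labelled available neighbour that still permits 8 edges overall, or leave it unmatched if none does
lex-smallest matching: {0-13, 2-4, 5-9, 8-3, 10-20, 11-15, 16-7, 17-1}

Lex-smallest maximum matching: {(0,13), (2,4), (5,9), (8,3), (10,20), (11,15), (16,7), (17,1)}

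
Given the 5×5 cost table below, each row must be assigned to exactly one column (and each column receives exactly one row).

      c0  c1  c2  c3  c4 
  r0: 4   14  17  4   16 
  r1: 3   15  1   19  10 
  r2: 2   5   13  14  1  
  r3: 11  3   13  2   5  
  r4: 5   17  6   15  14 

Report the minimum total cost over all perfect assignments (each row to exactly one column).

Minimum assignment cost: 14

optimal assignment: row0→col3 (cost 4), row1→col2 (cost 1), row2→col4 (cost 1), row3→col1 (cost 3), row4→col0 (cost 5)
total = 4 + 1 + 1 + 3 + 5 = 14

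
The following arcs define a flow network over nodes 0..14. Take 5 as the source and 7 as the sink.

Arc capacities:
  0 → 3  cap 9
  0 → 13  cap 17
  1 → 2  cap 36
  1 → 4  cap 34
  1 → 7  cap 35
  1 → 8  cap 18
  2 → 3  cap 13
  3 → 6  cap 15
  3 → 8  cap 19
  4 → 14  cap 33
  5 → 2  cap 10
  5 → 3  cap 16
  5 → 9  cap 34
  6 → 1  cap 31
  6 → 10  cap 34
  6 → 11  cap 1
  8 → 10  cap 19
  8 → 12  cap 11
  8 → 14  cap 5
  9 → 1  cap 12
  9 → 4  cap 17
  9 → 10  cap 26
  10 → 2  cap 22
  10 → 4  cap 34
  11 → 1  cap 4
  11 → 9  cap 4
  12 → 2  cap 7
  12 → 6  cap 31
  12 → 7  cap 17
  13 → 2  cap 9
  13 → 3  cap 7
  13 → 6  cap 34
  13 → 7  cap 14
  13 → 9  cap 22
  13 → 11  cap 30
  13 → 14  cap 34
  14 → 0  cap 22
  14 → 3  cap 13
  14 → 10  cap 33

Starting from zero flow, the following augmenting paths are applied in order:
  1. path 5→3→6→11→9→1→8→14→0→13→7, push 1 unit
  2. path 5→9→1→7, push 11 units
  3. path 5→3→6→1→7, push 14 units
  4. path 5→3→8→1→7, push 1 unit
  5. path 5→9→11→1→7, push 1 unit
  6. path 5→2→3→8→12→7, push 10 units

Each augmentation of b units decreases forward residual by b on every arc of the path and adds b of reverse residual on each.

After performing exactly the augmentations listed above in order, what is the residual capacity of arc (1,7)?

after path 1 (5→3→6→11→9→1→8→14→0→13→7, push 1): res(1,7)=35
after path 2 (5→9→1→7, push 11): res(1,7)=24
after path 3 (5→3→6→1→7, push 14): res(1,7)=10
after path 4 (5→3→8→1→7, push 1): res(1,7)=9
after path 5 (5→9→11→1→7, push 1): res(1,7)=8
after path 6 (5→2→3→8→12→7, push 10): res(1,7)=8

Residual capacity of (1,7): 8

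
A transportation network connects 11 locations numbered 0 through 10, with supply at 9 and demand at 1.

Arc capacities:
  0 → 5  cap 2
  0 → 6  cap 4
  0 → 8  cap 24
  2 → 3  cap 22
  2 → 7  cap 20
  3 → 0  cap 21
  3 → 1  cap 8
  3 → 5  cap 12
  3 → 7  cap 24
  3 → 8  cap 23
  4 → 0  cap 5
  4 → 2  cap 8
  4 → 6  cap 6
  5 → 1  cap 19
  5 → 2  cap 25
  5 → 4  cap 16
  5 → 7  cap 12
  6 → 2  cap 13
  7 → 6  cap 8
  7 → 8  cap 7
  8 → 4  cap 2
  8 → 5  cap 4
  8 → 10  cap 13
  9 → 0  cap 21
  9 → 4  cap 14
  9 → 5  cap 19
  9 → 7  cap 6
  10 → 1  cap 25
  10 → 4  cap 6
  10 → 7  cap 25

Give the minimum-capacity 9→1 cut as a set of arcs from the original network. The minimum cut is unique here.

augment #1: 9→5→1 push 19
augment #2: 9→0→8→10→1 push 13
augment #3: 9→4→2→3→1 push 8
max flow = 40; residual-reachable set from 9 gives S-side
cut edges (S→T): {(3,1), (5,1), (8,10)} total cap 40

Min-cut arcs: {(3,1), (5,1), (8,10)} (total capacity 40)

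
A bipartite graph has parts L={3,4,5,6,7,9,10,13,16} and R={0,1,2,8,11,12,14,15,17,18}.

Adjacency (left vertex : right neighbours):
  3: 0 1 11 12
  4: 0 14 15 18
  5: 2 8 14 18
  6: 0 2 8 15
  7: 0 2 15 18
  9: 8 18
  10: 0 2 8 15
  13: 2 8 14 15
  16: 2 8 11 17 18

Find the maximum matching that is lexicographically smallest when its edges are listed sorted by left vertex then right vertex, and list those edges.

Lex-smallest maximum matching: {(3,1), (4,0), (5,2), (6,8), (7,15), (9,18), (13,14), (16,11)}

|M| = 8 (so the lex-smallest maximum matching has 8 edges)
process left vertices in ascending order; for each, take the smallest-labelled available neighbour that still permits 8 edges overall, or leave it unmatched if none does
lex-smallest matching: {3-1, 4-0, 5-2, 6-8, 7-15, 9-18, 13-14, 16-11}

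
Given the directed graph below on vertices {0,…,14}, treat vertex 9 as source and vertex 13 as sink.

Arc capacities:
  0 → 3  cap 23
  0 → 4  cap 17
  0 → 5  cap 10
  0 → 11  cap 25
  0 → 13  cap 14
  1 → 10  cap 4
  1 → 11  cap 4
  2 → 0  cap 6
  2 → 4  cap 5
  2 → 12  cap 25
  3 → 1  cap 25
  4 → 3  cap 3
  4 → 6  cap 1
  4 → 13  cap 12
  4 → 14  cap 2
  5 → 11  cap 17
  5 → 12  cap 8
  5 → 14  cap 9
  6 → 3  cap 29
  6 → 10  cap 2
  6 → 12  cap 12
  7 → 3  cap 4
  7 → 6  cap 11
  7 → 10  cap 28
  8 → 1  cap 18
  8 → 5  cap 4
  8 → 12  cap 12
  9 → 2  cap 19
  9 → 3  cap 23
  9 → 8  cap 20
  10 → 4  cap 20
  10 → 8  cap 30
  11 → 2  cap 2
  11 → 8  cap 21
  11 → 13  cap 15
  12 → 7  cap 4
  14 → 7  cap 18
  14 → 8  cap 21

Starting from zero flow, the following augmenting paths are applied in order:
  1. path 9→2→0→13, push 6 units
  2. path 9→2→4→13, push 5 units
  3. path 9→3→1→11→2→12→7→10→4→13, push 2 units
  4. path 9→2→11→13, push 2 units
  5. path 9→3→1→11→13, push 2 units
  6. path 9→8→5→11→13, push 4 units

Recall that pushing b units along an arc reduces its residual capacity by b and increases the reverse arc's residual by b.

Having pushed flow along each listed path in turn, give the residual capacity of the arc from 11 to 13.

after path 1 (9→2→0→13, push 6): res(11,13)=15
after path 2 (9→2→4→13, push 5): res(11,13)=15
after path 3 (9→3→1→11→2→12→7→10→4→13, push 2): res(11,13)=15
after path 4 (9→2→11→13, push 2): res(11,13)=13
after path 5 (9→3→1→11→13, push 2): res(11,13)=11
after path 6 (9→8→5→11→13, push 4): res(11,13)=7

Residual capacity of (11,13): 7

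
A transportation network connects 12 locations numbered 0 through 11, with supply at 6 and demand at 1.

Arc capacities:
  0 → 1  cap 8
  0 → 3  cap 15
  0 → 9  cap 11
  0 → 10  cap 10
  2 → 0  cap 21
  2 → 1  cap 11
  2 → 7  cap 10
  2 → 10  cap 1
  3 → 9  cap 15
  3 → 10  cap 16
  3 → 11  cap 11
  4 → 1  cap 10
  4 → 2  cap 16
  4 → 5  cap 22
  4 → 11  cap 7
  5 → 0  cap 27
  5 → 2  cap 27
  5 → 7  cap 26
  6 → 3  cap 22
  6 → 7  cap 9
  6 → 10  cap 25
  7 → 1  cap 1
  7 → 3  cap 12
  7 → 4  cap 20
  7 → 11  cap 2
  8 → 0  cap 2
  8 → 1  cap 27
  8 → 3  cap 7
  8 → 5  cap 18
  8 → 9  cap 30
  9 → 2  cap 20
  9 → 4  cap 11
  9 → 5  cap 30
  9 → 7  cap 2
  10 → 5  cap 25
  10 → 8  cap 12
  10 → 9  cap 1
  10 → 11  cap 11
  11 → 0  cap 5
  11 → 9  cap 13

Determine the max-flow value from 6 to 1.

augment #1: 6→7→1 bottleneck 1, total now 1
augment #2: 6→7→4→1 bottleneck 8, total now 9
augment #3: 6→10→8→1 bottleneck 12, total now 21
augment #4: 6→3→9→2→1 bottleneck 11, total now 32
augment #5: 6→3→9→4→1 bottleneck 2, total now 34
augment #6: 6→3→11→0→1 bottleneck 5, total now 39
augment #7: 6→10→5→0→1 bottleneck 3, total now 42

Maximum flow value: 42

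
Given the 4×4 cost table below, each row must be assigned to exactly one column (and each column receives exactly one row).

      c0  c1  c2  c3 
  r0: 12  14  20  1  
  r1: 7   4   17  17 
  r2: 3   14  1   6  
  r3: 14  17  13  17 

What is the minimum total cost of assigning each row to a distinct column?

optimal assignment: row0→col3 (cost 1), row1→col1 (cost 4), row2→col2 (cost 1), row3→col0 (cost 14)
total = 1 + 4 + 1 + 14 = 20

Minimum assignment cost: 20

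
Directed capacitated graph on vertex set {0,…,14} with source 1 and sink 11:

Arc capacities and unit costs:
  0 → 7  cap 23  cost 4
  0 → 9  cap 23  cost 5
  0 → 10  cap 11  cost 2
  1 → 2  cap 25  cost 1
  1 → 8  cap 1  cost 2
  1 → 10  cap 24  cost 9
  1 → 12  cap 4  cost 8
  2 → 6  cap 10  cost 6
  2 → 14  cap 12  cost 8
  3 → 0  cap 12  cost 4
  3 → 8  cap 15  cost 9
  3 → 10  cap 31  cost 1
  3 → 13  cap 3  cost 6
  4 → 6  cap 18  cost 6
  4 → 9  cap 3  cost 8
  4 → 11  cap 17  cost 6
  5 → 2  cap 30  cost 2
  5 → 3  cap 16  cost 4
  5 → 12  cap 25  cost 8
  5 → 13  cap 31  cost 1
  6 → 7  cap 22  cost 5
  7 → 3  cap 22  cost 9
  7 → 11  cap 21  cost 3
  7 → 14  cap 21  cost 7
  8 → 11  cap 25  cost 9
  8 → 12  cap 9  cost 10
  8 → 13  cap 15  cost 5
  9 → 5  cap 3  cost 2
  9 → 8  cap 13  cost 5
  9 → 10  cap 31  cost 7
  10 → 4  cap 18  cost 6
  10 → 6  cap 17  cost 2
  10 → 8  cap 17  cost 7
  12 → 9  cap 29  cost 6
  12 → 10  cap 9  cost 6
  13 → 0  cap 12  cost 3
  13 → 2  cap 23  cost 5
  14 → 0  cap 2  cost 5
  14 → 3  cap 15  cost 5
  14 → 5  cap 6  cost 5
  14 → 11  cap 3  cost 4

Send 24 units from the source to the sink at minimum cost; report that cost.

shortest-cost path #1: 1→8→11 push 1 @ unit cost 11 (adds 11)
shortest-cost path #2: 1→2→14→11 push 3 @ unit cost 13 (adds 39)
shortest-cost path #3: 1→2→6→7→11 push 10 @ unit cost 15 (adds 150)
shortest-cost path #4: 1→10→6→7→11 push 10 @ unit cost 19 (adds 190)
total cost = 390

Minimum cost for 24 units: 390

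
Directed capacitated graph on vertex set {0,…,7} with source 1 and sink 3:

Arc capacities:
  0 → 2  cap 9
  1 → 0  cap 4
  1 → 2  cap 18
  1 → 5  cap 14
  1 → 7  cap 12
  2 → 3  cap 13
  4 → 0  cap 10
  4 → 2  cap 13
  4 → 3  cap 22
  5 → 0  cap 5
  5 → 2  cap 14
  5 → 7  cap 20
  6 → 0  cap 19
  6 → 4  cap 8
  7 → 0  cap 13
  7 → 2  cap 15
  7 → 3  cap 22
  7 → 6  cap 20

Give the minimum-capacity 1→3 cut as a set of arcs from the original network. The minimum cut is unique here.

augment #1: 1→2→3 push 13
augment #2: 1→7→3 push 12
augment #3: 1→5→7→3 push 10
augment #4: 1→5→7→6→4→3 push 4
max flow = 39; residual-reachable set from 1 gives S-side
cut edges (S→T): {(1,5), (1,7), (2,3)} total cap 39

Min-cut arcs: {(1,5), (1,7), (2,3)} (total capacity 39)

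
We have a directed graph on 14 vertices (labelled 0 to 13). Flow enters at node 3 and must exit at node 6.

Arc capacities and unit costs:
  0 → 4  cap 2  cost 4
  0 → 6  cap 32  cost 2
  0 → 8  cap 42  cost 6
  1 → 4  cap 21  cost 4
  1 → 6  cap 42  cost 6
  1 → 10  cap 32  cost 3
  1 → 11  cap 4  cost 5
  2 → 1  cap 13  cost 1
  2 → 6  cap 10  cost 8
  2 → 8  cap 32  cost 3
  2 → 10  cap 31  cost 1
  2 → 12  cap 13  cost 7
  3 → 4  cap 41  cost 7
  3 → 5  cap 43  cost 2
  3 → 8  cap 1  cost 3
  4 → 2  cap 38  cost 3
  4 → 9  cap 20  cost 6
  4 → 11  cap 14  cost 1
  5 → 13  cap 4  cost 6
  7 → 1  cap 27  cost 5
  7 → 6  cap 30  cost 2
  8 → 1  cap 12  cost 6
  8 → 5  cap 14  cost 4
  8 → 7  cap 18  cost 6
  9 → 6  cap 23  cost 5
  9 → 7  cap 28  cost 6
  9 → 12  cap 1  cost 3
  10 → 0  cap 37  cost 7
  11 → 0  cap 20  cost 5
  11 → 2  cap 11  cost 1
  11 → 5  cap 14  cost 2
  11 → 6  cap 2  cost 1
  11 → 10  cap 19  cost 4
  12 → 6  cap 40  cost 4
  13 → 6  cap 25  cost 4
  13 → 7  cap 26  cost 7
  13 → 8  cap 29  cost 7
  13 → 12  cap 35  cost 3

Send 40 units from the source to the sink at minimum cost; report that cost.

Minimum cost for 40 units: 622

shortest-cost path #1: 3→4→11→6 push 2 @ unit cost 9 (adds 18)
shortest-cost path #2: 3→8→7→6 push 1 @ unit cost 11 (adds 11)
shortest-cost path #3: 3→5→13→6 push 4 @ unit cost 12 (adds 48)
shortest-cost path #4: 3→4→11→0→6 push 12 @ unit cost 15 (adds 180)
shortest-cost path #5: 3→4→2→1→6 push 13 @ unit cost 17 (adds 221)
shortest-cost path #6: 3→4→9→6 push 8 @ unit cost 18 (adds 144)
total cost = 622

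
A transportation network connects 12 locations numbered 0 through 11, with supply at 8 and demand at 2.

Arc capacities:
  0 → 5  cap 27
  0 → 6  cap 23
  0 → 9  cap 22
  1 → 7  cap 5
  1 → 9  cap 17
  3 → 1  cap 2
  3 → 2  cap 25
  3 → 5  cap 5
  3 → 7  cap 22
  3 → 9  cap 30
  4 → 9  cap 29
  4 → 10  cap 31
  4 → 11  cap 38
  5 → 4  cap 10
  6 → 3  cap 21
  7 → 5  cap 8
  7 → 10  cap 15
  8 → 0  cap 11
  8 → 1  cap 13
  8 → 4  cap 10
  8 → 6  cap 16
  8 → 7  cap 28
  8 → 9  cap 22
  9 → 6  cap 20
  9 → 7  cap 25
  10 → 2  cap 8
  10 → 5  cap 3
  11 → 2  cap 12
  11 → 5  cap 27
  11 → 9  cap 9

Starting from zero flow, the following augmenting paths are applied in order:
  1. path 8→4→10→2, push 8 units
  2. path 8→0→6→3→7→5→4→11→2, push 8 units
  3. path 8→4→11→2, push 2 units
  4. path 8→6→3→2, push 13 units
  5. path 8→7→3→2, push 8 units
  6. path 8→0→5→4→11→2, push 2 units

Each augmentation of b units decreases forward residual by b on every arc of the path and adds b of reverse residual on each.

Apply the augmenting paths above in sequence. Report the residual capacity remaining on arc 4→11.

after path 1 (8→4→10→2, push 8): res(4,11)=38
after path 2 (8→0→6→3→7→5→4→11→2, push 8): res(4,11)=30
after path 3 (8→4→11→2, push 2): res(4,11)=28
after path 4 (8→6→3→2, push 13): res(4,11)=28
after path 5 (8→7→3→2, push 8): res(4,11)=28
after path 6 (8→0→5→4→11→2, push 2): res(4,11)=26

Residual capacity of (4,11): 26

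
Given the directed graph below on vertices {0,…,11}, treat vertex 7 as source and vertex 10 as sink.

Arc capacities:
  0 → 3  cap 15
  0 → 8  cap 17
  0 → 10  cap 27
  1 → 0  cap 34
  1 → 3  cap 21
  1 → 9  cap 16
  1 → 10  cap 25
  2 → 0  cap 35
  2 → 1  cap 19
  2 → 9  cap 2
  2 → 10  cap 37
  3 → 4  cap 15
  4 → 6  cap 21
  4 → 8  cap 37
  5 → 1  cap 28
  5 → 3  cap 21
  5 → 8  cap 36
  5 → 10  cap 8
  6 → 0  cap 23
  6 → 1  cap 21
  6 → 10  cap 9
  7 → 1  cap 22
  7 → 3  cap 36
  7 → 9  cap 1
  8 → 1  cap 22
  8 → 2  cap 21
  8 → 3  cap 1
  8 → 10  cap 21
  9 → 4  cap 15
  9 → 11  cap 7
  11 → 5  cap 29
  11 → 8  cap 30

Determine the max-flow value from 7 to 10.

augment #1: 7→1→10 bottleneck 22, total now 22
augment #2: 7→3→4→6→10 bottleneck 9, total now 31
augment #3: 7→3→4→8→10 bottleneck 6, total now 37
augment #4: 7→9→4→8→10 bottleneck 1, total now 38

Maximum flow value: 38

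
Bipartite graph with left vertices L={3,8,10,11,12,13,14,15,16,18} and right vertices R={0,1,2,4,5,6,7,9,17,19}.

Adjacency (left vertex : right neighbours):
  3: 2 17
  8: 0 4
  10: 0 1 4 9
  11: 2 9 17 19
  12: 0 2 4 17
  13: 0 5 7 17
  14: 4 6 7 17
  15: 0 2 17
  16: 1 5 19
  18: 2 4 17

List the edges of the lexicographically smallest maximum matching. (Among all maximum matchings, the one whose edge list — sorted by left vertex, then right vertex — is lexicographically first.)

Lex-smallest maximum matching: {(3,2), (8,0), (10,1), (11,9), (12,4), (13,5), (14,6), (15,17), (16,19)}

|M| = 9 (so the lex-smallest maximum matching has 9 edges)
process left vertices in ascending order; for each, take the smallest-labelled available neighbour that still permits 9 edges overall, or leave it unmatched if none does
lex-smallest matching: {3-2, 8-0, 10-1, 11-9, 12-4, 13-5, 14-6, 15-17, 16-19}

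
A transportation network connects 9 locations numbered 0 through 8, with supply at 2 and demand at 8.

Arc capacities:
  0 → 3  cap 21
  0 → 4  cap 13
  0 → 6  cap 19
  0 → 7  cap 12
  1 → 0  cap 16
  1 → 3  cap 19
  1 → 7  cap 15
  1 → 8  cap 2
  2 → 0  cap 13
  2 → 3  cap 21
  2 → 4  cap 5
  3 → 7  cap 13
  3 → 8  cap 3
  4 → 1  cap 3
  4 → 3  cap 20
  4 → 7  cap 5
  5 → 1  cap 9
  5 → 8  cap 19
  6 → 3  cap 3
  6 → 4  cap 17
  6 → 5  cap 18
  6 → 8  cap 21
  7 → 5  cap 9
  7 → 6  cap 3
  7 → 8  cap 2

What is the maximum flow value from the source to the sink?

augment #1: 2→3→8 bottleneck 3, total now 3
augment #2: 2→0→6→8 bottleneck 13, total now 16
augment #3: 2→3→7→8 bottleneck 2, total now 18
augment #4: 2→4→1→8 bottleneck 2, total now 20
augment #5: 2→3→7→5→8 bottleneck 9, total now 29
augment #6: 2→3→7→6→8 bottleneck 2, total now 31
augment #7: 2→4→7→6→8 bottleneck 1, total now 32
augment #8: 2→4→1→0→6→8 bottleneck 1, total now 33

Maximum flow value: 33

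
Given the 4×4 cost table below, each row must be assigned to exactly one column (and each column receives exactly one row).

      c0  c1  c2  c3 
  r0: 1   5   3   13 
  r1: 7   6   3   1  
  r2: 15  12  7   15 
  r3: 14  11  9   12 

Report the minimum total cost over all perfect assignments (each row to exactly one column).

optimal assignment: row0→col0 (cost 1), row1→col3 (cost 1), row2→col2 (cost 7), row3→col1 (cost 11)
total = 1 + 1 + 7 + 11 = 20

Minimum assignment cost: 20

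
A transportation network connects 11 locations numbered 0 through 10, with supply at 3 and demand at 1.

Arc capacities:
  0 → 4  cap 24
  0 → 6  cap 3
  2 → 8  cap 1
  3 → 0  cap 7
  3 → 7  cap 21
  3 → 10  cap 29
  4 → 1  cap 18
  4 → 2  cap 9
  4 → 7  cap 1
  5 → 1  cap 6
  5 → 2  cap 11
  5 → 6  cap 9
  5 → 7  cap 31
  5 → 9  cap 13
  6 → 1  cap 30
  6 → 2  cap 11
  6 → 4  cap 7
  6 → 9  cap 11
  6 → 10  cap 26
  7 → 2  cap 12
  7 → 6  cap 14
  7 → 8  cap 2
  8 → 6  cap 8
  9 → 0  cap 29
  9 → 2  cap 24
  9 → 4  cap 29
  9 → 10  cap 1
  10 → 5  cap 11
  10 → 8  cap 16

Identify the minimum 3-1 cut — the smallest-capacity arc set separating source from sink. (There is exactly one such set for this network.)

augment #1: 3→0→4→1 push 7
augment #2: 3→7→6→1 push 14
augment #3: 3→10→5→1 push 6
augment #4: 3→7→8→6→1 push 2
augment #5: 3→10→5→6→1 push 5
augment #6: 3→10→8→6→1 push 6
max flow = 40; residual-reachable set from 3 gives S-side
cut edges (S→T): {(3,0), (7,6), (8,6), (10,5)} total cap 40

Min-cut arcs: {(3,0), (7,6), (8,6), (10,5)} (total capacity 40)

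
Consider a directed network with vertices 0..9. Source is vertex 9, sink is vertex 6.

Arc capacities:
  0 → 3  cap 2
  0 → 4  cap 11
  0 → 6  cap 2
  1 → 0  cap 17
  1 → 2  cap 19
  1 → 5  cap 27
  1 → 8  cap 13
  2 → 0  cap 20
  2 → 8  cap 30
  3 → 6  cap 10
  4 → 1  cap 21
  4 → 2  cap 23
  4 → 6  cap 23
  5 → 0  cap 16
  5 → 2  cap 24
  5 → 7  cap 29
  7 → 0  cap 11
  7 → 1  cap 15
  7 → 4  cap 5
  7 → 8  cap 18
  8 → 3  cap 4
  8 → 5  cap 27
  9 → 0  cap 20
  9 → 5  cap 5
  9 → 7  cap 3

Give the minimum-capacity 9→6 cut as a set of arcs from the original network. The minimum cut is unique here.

augment #1: 9→0→6 push 2
augment #2: 9→0→3→6 push 2
augment #3: 9→0→4→6 push 11
augment #4: 9→7→4→6 push 3
augment #5: 9→5→7→4→6 push 2
augment #6: 9→5→2→8→3→6 push 3
max flow = 23; residual-reachable set from 9 gives S-side
cut edges (S→T): {(0,3), (0,4), (0,6), (9,5), (9,7)} total cap 23

Min-cut arcs: {(0,3), (0,4), (0,6), (9,5), (9,7)} (total capacity 23)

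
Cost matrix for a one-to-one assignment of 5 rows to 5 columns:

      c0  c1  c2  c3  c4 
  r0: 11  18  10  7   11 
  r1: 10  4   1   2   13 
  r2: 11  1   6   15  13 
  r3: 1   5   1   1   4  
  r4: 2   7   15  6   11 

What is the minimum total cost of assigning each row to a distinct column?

Minimum assignment cost: 15

optimal assignment: row0→col3 (cost 7), row1→col2 (cost 1), row2→col1 (cost 1), row3→col4 (cost 4), row4→col0 (cost 2)
total = 7 + 1 + 1 + 4 + 2 = 15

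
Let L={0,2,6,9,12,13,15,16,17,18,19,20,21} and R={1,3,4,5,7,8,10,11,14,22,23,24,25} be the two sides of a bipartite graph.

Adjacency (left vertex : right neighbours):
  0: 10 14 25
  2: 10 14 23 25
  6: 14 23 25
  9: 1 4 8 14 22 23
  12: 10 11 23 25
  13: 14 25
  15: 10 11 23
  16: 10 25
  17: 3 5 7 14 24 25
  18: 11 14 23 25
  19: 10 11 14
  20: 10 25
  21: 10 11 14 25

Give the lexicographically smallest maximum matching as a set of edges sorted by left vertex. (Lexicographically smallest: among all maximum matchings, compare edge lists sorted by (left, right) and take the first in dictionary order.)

Lex-smallest maximum matching: {(0,10), (2,14), (6,23), (9,1), (12,11), (13,25), (17,3)}

|M| = 7 (so the lex-smallest maximum matching has 7 edges)
process left vertices in ascending order; for each, take the smallest-labelled available neighbour that still permits 7 edges overall, or leave it unmatched if none does
lex-smallest matching: {0-10, 2-14, 6-23, 9-1, 12-11, 13-25, 17-3}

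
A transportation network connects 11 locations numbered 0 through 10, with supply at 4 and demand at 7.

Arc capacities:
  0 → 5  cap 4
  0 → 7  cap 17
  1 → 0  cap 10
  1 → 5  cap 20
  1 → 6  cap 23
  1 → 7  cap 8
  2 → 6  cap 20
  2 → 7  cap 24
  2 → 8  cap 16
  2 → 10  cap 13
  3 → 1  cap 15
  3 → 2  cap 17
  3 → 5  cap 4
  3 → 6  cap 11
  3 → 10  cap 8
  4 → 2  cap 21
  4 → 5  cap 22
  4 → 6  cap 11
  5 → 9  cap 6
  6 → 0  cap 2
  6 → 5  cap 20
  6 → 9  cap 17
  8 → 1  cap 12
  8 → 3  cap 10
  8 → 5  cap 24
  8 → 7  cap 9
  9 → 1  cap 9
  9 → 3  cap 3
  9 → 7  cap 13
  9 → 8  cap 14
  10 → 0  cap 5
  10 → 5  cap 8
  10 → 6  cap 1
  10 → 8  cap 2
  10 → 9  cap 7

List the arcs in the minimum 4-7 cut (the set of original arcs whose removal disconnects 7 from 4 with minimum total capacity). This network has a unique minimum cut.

augment #1: 4→2→7 push 21
augment #2: 4→5→9→7 push 6
augment #3: 4→6→0→7 push 2
augment #4: 4→6→9→7 push 7
augment #5: 4→6→9→1→7 push 2
max flow = 38; residual-reachable set from 4 gives S-side
cut edges (S→T): {(4,2), (4,6), (5,9)} total cap 38

Min-cut arcs: {(4,2), (4,6), (5,9)} (total capacity 38)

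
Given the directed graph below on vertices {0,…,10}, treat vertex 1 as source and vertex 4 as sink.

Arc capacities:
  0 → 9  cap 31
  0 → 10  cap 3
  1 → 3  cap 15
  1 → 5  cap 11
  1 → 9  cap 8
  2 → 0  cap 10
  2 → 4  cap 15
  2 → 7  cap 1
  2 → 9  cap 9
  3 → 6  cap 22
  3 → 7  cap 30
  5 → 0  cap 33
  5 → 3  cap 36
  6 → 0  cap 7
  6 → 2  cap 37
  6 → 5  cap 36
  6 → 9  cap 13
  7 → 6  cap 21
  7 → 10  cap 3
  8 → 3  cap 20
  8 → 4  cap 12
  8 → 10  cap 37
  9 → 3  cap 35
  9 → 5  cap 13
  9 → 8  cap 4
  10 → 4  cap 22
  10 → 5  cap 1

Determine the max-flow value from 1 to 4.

Maximum flow value: 25

augment #1: 1→9→8→4 bottleneck 4, total now 4
augment #2: 1→3→6→2→4 bottleneck 15, total now 19
augment #3: 1→5→0→10→4 bottleneck 3, total now 22
augment #4: 1→5→3→7→10→4 bottleneck 3, total now 25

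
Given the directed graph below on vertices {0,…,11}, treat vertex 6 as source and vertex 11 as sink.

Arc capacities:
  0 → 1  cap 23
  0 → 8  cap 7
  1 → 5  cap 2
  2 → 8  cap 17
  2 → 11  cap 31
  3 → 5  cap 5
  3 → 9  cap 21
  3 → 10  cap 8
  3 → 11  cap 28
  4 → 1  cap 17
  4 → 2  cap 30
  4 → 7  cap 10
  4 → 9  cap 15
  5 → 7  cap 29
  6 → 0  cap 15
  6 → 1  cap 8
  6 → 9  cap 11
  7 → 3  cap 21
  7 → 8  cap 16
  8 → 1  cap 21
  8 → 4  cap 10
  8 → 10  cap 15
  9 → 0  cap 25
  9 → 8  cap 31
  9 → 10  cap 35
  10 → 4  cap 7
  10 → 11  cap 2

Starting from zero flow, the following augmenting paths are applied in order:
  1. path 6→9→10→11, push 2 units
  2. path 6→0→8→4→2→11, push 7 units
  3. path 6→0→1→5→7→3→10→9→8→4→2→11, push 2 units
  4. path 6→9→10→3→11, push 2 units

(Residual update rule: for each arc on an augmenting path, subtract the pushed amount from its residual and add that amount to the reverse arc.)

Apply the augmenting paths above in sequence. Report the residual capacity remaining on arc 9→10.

after path 1 (6→9→10→11, push 2): res(9,10)=33
after path 2 (6→0→8→4→2→11, push 7): res(9,10)=33
after path 3 (6→0→1→5→7→3→10→9→8→4→2→11, push 2): res(9,10)=35
after path 4 (6→9→10→3→11, push 2): res(9,10)=33

Residual capacity of (9,10): 33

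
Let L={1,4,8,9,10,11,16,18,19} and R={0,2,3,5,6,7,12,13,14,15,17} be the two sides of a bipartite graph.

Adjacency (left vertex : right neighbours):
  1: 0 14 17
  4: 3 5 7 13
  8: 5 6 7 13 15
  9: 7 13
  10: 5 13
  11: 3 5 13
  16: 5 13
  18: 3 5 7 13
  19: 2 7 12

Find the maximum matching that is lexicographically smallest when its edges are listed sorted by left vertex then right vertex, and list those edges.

Lex-smallest maximum matching: {(1,0), (4,3), (8,6), (9,7), (10,5), (11,13), (19,2)}

|M| = 7 (so the lex-smallest maximum matching has 7 edges)
process left vertices in ascending order; for each, take the smallest-labelled available neighbour that still permits 7 edges overall, or leave it unmatched if none does
lex-smallest matching: {1-0, 4-3, 8-6, 9-7, 10-5, 11-13, 19-2}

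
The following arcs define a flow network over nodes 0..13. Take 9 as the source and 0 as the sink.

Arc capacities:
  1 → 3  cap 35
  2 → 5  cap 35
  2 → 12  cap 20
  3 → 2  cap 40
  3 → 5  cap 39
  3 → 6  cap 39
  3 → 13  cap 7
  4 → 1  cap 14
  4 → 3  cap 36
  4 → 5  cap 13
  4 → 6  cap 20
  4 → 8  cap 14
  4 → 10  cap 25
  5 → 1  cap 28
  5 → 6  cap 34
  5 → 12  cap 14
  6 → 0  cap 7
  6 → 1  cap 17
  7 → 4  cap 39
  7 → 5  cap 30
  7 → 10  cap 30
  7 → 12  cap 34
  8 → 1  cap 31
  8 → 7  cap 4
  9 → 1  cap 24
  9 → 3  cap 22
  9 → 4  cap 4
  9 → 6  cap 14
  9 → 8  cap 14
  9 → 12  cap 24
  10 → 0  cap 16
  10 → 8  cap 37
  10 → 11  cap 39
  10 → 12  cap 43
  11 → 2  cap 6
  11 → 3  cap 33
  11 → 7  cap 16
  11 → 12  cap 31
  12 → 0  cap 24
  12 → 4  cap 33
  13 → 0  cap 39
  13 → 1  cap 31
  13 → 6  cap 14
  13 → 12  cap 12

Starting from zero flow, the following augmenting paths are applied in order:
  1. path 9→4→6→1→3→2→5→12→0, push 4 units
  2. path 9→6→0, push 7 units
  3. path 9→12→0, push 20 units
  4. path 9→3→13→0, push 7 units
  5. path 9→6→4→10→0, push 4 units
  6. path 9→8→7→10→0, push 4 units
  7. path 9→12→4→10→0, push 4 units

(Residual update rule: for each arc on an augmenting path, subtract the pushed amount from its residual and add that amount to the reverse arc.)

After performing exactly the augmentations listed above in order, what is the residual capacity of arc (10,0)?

Residual capacity of (10,0): 4

after path 1 (9→4→6→1→3→2→5→12→0, push 4): res(10,0)=16
after path 2 (9→6→0, push 7): res(10,0)=16
after path 3 (9→12→0, push 20): res(10,0)=16
after path 4 (9→3→13→0, push 7): res(10,0)=16
after path 5 (9→6→4→10→0, push 4): res(10,0)=12
after path 6 (9→8→7→10→0, push 4): res(10,0)=8
after path 7 (9→12→4→10→0, push 4): res(10,0)=4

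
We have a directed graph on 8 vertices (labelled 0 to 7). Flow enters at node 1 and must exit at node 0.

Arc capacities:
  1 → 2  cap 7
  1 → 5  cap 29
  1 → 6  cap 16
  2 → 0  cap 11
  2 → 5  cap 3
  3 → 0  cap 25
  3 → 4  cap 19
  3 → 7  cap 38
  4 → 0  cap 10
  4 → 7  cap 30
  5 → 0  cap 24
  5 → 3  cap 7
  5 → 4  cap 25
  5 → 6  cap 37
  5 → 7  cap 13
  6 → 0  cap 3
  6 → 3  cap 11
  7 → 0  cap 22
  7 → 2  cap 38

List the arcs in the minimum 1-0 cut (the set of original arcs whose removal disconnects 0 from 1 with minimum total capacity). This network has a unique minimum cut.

Min-cut arcs: {(1,2), (1,5), (6,0), (6,3)} (total capacity 50)

augment #1: 1→2→0 push 7
augment #2: 1→5→0 push 24
augment #3: 1→6→0 push 3
augment #4: 1→5→3→0 push 5
augment #5: 1→6→3→0 push 11
max flow = 50; residual-reachable set from 1 gives S-side
cut edges (S→T): {(1,2), (1,5), (6,0), (6,3)} total cap 50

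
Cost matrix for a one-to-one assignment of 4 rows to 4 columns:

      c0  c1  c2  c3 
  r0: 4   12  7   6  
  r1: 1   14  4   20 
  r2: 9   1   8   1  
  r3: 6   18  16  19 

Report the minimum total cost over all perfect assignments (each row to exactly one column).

optimal assignment: row0→col3 (cost 6), row1→col2 (cost 4), row2→col1 (cost 1), row3→col0 (cost 6)
total = 6 + 4 + 1 + 6 = 17

Minimum assignment cost: 17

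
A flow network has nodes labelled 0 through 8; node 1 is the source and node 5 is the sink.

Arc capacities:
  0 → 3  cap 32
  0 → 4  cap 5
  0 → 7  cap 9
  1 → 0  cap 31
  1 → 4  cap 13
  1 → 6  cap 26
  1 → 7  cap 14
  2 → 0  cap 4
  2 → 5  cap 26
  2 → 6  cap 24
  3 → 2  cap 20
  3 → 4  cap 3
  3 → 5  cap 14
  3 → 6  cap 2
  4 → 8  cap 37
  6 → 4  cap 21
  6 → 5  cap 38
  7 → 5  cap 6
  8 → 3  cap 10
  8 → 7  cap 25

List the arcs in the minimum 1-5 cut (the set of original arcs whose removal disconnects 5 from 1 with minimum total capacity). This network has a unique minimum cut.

augment #1: 1→6→5 push 26
augment #2: 1→7→5 push 6
augment #3: 1→0→3→5 push 14
augment #4: 1→0→3→2→5 push 17
augment #5: 1→4→8→3→2→5 push 3
augment #6: 1→4→8→3→6→5 push 2
max flow = 68; residual-reachable set from 1 gives S-side
cut edges (S→T): {(1,6), (3,2), (3,5), (3,6), (7,5)} total cap 68

Min-cut arcs: {(1,6), (3,2), (3,5), (3,6), (7,5)} (total capacity 68)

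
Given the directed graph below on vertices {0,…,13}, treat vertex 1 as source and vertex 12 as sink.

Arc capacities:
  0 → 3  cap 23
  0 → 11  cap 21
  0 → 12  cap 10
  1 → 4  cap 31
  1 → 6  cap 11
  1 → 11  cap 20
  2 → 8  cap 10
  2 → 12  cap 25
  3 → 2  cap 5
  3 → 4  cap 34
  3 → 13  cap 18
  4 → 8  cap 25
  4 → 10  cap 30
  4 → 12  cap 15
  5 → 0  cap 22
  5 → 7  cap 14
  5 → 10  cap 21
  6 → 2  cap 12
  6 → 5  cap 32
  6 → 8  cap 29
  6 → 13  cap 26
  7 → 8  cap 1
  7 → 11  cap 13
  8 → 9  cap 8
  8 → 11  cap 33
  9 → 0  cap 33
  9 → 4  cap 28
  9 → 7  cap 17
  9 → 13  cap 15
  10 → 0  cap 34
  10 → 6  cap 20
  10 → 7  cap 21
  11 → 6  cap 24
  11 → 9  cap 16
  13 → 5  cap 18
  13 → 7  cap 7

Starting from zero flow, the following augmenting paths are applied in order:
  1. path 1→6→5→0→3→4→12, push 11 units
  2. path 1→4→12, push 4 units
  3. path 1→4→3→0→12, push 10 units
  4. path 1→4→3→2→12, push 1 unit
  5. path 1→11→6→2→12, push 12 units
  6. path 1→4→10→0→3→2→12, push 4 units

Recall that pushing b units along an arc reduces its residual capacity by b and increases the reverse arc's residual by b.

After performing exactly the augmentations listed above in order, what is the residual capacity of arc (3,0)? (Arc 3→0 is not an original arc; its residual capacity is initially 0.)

Residual capacity of (3,0): 5

after path 1 (1→6→5→0→3→4→12, push 11): res(3,0)=11
after path 2 (1→4→12, push 4): res(3,0)=11
after path 3 (1→4→3→0→12, push 10): res(3,0)=1
after path 4 (1→4→3→2→12, push 1): res(3,0)=1
after path 5 (1→11→6→2→12, push 12): res(3,0)=1
after path 6 (1→4→10→0→3→2→12, push 4): res(3,0)=5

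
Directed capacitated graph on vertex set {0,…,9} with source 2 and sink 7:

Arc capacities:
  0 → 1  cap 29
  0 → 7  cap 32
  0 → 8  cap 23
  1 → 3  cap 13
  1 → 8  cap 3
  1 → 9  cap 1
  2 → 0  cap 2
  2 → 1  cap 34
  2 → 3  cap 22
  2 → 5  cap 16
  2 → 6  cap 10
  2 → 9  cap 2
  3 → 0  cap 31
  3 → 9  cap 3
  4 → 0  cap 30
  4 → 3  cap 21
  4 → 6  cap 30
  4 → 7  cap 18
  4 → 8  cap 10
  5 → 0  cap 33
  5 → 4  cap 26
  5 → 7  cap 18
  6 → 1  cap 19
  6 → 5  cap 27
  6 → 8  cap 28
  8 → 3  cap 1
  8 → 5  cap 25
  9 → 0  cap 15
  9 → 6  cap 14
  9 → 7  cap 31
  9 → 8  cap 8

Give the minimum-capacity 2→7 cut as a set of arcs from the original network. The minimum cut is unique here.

augment #1: 2→0→7 push 2
augment #2: 2→5→7 push 16
augment #3: 2→9→7 push 2
augment #4: 2→1→9→7 push 1
augment #5: 2→3→0→7 push 22
augment #6: 2→6→5→7 push 2
augment #7: 2→1→3→0→7 push 8
augment #8: 2→1→3→9→7 push 3
augment #9: 2→6→5→4→7 push 8
augment #10: 2→1→8→5→4→7 push 3
augment #11: 2→1→3→0→8→5→4→7 push 1
max flow = 68; residual-reachable set from 2 gives S-side
cut edges (S→T): {(1,8), (1,9), (2,0), (2,5), (2,6), (2,9), (3,0), (3,9)} total cap 68

Min-cut arcs: {(1,8), (1,9), (2,0), (2,5), (2,6), (2,9), (3,0), (3,9)} (total capacity 68)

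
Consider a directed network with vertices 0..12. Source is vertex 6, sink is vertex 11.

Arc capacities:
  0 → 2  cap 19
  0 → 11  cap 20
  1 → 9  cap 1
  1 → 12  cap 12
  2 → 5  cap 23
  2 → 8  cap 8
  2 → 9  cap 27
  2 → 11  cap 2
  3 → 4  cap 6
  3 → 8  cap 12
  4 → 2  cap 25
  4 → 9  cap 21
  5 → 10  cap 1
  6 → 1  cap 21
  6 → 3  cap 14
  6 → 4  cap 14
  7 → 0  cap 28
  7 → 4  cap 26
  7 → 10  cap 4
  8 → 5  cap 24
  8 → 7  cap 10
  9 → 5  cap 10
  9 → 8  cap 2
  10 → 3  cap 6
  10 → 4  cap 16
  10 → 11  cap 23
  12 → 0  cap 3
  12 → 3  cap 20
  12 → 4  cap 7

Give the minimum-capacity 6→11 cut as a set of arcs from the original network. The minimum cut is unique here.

Min-cut arcs: {(2,11), (5,10), (8,7), (12,0)} (total capacity 16)

augment #1: 6→4→2→11 push 2
augment #2: 6→1→12→0→11 push 3
augment #3: 6→1→9→5→10→11 push 1
augment #4: 6→3→8→7→0→11 push 10
max flow = 16; residual-reachable set from 6 gives S-side
cut edges (S→T): {(2,11), (5,10), (8,7), (12,0)} total cap 16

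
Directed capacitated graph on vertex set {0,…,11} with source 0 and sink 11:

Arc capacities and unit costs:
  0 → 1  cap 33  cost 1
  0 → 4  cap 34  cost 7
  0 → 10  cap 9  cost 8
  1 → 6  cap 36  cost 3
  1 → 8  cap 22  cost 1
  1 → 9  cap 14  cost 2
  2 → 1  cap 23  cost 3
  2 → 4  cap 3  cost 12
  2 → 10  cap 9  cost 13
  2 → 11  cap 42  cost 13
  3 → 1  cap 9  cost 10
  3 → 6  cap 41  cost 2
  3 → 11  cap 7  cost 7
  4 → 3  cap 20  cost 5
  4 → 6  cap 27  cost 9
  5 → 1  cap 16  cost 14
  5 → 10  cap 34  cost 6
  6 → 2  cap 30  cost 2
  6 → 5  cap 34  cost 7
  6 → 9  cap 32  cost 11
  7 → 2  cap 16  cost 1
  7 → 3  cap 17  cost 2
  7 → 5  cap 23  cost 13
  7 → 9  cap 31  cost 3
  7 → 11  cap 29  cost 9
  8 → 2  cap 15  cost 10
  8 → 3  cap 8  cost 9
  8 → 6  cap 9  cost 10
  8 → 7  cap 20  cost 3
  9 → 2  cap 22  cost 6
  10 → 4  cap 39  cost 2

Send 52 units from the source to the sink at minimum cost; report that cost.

Minimum cost for 52 units: 1008

shortest-cost path #1: 0→1→8→7→11 push 20 @ unit cost 14 (adds 280)
shortest-cost path #2: 0→1→8→3→11 push 2 @ unit cost 18 (adds 36)
shortest-cost path #3: 0→1→6→2→11 push 11 @ unit cost 19 (adds 209)
shortest-cost path #4: 0→4→3→11 push 5 @ unit cost 19 (adds 95)
shortest-cost path #5: 0→4→3→8→1→6→2→11 push 2 @ unit cost 20 (adds 40)
shortest-cost path #6: 0→4→3→6→2→11 push 12 @ unit cost 29 (adds 348)
total cost = 1008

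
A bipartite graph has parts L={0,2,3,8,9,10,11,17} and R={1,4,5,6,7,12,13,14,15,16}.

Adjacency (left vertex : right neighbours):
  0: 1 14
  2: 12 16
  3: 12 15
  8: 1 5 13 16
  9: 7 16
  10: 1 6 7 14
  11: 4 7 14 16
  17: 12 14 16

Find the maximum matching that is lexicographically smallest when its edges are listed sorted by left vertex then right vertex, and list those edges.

Lex-smallest maximum matching: {(0,1), (2,12), (3,15), (8,5), (9,7), (10,6), (11,4), (17,14)}

|M| = 8 (so the lex-smallest maximum matching has 8 edges)
process left vertices in ascending order; for each, take the smallest-labelled available neighbour that still permits 8 edges overall, or leave it unmatched if none does
lex-smallest matching: {0-1, 2-12, 3-15, 8-5, 9-7, 10-6, 11-4, 17-14}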